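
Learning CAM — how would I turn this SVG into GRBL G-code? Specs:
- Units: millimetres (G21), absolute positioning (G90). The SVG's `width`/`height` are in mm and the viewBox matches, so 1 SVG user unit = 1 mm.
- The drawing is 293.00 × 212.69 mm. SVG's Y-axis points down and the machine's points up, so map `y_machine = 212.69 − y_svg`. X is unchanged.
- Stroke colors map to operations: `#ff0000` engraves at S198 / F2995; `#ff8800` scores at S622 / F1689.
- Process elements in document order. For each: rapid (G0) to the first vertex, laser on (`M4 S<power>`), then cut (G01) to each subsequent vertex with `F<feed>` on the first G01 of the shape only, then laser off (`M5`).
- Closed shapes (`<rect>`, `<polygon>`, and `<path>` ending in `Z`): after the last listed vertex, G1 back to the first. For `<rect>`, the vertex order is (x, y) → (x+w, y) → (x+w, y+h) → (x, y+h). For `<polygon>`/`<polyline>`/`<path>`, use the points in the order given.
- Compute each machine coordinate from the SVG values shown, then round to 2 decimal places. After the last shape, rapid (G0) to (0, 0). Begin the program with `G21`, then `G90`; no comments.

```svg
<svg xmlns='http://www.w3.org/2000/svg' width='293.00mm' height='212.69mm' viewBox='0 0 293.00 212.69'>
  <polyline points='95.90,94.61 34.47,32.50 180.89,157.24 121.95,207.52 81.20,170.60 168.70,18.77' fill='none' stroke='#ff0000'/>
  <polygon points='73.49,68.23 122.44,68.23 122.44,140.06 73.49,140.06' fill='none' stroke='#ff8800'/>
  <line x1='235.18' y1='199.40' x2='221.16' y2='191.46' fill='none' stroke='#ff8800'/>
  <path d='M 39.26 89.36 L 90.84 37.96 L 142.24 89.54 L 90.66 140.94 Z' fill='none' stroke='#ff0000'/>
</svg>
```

1 u = 1 mm; y_m = 212.69 − y.

[1] `<polyline>` open polyline, #ff0000→engrave S198 F2995: (95.90,118.08) → (34.47,180.19) → (180.89,55.45) → (121.95,5.17) → (81.20,42.09) → (168.70,193.92)

[2] `<polygon>` rectangle, #ff8800→score S622 F1689: (73.49,144.46) → (122.44,144.46) → (122.44,72.63) → (73.49,72.63) → (73.49,144.46) (closed)

[3] `<line>` line segment, #ff8800→score S622 F1689: (235.18,13.29) → (221.16,21.23)

[4] `<path>` regular polygon, #ff0000→engrave S198 F2995: (39.26,123.33) → (90.84,174.73) → (142.24,123.15) → (90.66,71.75) → (39.26,123.33) (closed)

G21
G90
G0 X95.90 Y118.08
M4 S198
G01 X34.47 Y180.19 F2995
G01 X180.89 Y55.45
G01 X121.95 Y5.17
G01 X81.20 Y42.09
G01 X168.70 Y193.92
M5
G0 X73.49 Y144.46
M4 S622
G01 X122.44 Y144.46 F1689
G01 X122.44 Y72.63
G01 X73.49 Y72.63
G01 X73.49 Y144.46
M5
G0 X235.18 Y13.29
M4 S622
G01 X221.16 Y21.23 F1689
M5
G0 X39.26 Y123.33
M4 S198
G01 X90.84 Y174.73 F2995
G01 X142.24 Y123.15
G01 X90.66 Y71.75
G01 X39.26 Y123.33
M5
G0 X0.00 Y0.00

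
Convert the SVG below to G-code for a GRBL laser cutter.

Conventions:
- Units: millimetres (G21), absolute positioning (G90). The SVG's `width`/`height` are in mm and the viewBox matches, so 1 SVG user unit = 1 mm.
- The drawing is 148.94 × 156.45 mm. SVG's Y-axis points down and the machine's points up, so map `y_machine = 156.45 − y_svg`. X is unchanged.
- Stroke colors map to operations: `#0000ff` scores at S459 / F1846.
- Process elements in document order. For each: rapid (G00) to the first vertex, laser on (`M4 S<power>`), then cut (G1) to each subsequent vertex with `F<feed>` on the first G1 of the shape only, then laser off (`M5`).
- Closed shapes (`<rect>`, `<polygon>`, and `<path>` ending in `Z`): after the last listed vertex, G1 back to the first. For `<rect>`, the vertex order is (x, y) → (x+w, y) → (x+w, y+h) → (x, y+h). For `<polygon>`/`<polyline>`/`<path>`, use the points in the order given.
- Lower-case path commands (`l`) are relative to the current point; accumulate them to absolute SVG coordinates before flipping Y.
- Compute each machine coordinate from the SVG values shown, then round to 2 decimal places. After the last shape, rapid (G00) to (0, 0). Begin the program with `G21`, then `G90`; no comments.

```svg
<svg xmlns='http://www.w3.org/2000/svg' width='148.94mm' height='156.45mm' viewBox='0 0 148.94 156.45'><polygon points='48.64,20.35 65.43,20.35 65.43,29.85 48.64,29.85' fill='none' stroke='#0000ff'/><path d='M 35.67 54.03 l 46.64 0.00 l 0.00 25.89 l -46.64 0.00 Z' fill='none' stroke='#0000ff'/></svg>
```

G21
G90
G00 X48.64 Y136.10
M4 S459
G1 X65.43 Y136.10 F1846
G1 X65.43 Y126.60
G1 X48.64 Y126.60
G1 X48.64 Y136.10
M5
G00 X35.67 Y102.42
M4 S459
G1 X82.31 Y102.42 F1846
G1 X82.31 Y76.53
G1 X35.67 Y76.53
G1 X35.67 Y102.42
M5
G00 X0.00 Y0.00

viewBox `0 0 148.94 156.45` with mm width/height → 1 unit = 1 mm. Flip: y_m = 156.45 − y_svg.

**Shape 1** — `<polygon>` rectangle, stroke `#0000ff` → score (S459, F1846). Machine vertices: (48.64,136.10) → (65.43,136.10) → (65.43,126.60) → (48.64,126.60) → (48.64,136.10). Closed: final G1 returns to the first vertex.

**Shape 2** — `<path>` rectangle, stroke `#0000ff` → score (S459, F1846). Machine vertices: (35.67,102.42) → (82.31,102.42) → (82.31,76.53) → (35.67,76.53) → (35.67,102.42). Closed: final G1 returns to the first vertex.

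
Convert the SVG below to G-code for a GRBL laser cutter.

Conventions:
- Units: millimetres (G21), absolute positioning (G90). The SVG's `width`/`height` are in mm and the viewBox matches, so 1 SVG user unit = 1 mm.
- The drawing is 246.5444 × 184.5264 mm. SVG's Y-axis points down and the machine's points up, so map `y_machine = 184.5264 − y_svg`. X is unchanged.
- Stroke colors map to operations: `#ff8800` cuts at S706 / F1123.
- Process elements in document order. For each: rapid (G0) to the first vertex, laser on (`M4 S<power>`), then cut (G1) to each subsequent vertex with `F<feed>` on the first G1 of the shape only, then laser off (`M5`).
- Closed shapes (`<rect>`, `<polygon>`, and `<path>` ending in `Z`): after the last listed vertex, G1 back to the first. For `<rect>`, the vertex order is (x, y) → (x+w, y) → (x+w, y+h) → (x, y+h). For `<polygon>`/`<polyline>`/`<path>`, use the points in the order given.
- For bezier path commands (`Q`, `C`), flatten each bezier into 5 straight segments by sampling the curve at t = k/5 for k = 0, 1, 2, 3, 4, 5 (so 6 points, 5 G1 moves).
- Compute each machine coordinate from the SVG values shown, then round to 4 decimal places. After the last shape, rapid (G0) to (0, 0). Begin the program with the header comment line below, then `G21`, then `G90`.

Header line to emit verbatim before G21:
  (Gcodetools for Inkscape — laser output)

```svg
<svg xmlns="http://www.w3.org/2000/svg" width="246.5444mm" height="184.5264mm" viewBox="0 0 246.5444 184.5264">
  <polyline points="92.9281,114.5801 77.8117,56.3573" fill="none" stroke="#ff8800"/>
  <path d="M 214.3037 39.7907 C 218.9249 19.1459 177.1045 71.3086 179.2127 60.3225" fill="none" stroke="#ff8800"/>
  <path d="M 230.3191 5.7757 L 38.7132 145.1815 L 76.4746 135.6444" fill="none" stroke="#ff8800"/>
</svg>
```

1 u = 1 mm; y_m = 184.5264 − y.

[1] `<polyline>` line segment, #ff8800→cut S706 F1123: (92.9281,69.9463) → (77.8117,128.1691)

[2] `<path>` cubic bezier, #ff8800→cut S706 F1123: (214.3037,144.7357) → (212.2264,149.4733) → (203.3409,143.2631) → (191.9849,132.6308) → (182.4963,124.1024) → (179.2127,124.2039)

[3] `<path>` open polyline, #ff8800→cut S706 F1123: (230.3191,178.7507) → (38.7132,39.3449) → (76.4746,48.8820)

(Gcodetools for Inkscape — laser output)
G21
G90
G0 X92.9281 Y69.9463
M4 S706
G1 X77.8117 Y128.1691 F1123
M5
G0 X214.3037 Y144.7357
M4 S706
G1 X212.2264 Y149.4733 F1123
G1 X203.3409 Y143.2631
G1 X191.9849 Y132.6308
G1 X182.4963 Y124.1024
G1 X179.2127 Y124.2039
M5
G0 X230.3191 Y178.7507
M4 S706
G1 X38.7132 Y39.3449 F1123
G1 X76.4746 Y48.8820
M5
G0 X0.0000 Y0.0000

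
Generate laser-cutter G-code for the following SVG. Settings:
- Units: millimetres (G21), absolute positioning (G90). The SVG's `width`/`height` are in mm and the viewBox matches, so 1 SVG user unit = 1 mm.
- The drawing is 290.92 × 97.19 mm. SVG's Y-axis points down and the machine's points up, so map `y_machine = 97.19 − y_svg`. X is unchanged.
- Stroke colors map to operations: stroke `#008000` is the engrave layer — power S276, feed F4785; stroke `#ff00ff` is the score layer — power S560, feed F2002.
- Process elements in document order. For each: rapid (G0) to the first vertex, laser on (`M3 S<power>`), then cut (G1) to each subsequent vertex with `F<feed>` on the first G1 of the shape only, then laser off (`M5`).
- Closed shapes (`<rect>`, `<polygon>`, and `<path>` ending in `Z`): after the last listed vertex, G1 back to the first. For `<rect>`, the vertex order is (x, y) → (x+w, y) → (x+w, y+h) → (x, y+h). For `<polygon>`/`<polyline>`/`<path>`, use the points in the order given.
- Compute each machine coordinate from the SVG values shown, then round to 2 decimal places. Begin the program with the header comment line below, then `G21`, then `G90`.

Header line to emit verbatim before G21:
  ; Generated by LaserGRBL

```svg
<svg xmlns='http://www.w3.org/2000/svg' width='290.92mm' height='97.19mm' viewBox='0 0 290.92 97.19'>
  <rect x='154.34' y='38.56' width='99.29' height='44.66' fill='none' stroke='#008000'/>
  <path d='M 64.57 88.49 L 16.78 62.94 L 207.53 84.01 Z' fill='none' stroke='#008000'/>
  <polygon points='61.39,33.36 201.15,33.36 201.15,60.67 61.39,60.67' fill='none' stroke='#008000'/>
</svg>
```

; Generated by LaserGRBL
G21
G90
G0 X154.34 Y58.63
M3 S276
G1 X253.63 Y58.63 F4785
G1 X253.63 Y13.97
G1 X154.34 Y13.97
G1 X154.34 Y58.63
M5
G0 X64.57 Y8.70
M3 S276
G1 X16.78 Y34.25 F4785
G1 X207.53 Y13.18
G1 X64.57 Y8.70
M5
G0 X61.39 Y63.83
M3 S276
G1 X201.15 Y63.83 F4785
G1 X201.15 Y36.52
G1 X61.39 Y36.52
G1 X61.39 Y63.83
M5

viewBox `0 0 290.92 97.19` with mm width/height → 1 unit = 1 mm. Flip: y_m = 97.19 − y_svg.

**Shape 1** — `<rect>` rectangle, stroke `#008000` → engrave (S276, F4785). Machine vertices: (154.34,58.63) → (253.63,58.63) → (253.63,13.97) → (154.34,13.97) → (154.34,58.63). Closed: final G1 returns to the first vertex.

**Shape 2** — `<path>` closed polygon, stroke `#008000` → engrave (S276, F4785). Machine vertices: (64.57,8.70) → (16.78,34.25) → (207.53,13.18) → (64.57,8.70). Closed: final G1 returns to the first vertex.

**Shape 3** — `<polygon>` rectangle, stroke `#008000` → engrave (S276, F4785). Machine vertices: (61.39,63.83) → (201.15,63.83) → (201.15,36.52) → (61.39,36.52) → (61.39,63.83). Closed: final G1 returns to the first vertex.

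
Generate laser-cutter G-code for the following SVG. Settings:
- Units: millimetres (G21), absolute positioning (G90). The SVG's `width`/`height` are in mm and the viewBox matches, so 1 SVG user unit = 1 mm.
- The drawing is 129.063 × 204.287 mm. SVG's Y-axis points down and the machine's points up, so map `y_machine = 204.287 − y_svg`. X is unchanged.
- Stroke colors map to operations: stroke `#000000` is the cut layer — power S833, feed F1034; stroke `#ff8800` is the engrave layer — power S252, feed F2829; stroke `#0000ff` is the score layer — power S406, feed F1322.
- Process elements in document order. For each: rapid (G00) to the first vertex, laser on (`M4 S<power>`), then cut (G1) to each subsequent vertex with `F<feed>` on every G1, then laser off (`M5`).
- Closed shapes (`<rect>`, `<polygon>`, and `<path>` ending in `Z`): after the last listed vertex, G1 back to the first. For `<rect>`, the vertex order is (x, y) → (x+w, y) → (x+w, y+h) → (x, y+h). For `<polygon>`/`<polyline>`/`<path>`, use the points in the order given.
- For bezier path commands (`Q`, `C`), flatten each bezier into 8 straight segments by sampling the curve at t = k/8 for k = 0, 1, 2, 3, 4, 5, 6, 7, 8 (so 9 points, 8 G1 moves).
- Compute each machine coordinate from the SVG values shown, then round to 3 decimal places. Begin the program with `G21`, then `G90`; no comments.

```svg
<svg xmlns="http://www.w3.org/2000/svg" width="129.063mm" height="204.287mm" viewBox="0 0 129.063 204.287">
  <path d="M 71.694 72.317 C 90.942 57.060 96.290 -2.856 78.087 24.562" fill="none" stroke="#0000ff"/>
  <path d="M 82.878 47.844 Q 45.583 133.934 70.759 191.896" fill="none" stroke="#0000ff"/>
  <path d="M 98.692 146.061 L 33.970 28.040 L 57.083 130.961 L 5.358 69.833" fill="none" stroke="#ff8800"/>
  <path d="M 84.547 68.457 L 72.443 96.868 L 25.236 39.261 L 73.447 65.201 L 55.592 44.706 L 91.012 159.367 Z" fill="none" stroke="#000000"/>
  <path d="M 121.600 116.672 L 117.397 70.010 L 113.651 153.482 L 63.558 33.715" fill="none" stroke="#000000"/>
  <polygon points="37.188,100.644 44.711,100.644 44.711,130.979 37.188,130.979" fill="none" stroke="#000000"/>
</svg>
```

G21
G90
G00 X71.694 Y131.970
M4 S406
G1 X78.242 Y139.527 F1322
G1 X83.373 Y149.724 F1322
G1 X86.975 Y161.014 F1322
G1 X88.935 Y171.851 F1322
G1 X89.139 Y180.687 F1322
G1 X87.474 Y185.976 F1322
G1 X83.828 Y186.171 F1322
G1 X78.087 Y179.725 F1322
M5
G00 X82.878 Y156.443
M4 S406
G1 X74.530 Y135.360 F1322
G1 X68.135 Y115.156 F1322
G1 X63.692 Y95.831 F1322
G1 X61.201 Y77.385 F1322
G1 X60.662 Y59.818 F1322
G1 X62.075 Y43.130 F1322
G1 X65.441 Y27.321 F1322
G1 X70.759 Y12.391 F1322
M5
G00 X98.692 Y58.226
M4 S252
G1 X33.970 Y176.247 F2829
G1 X57.083 Y73.326 F2829
G1 X5.358 Y134.454 F2829
M5
G00 X84.547 Y135.830
M4 S833
G1 X72.443 Y107.419 F1034
G1 X25.236 Y165.026 F1034
G1 X73.447 Y139.086 F1034
G1 X55.592 Y159.581 F1034
G1 X91.012 Y44.920 F1034
G1 X84.547 Y135.830 F1034
M5
G00 X121.600 Y87.615
M4 S833
G1 X117.397 Y134.277 F1034
G1 X113.651 Y50.805 F1034
G1 X63.558 Y170.572 F1034
M5
G00 X37.188 Y103.643
M4 S833
G1 X44.711 Y103.643 F1034
G1 X44.711 Y73.308 F1034
G1 X37.188 Y73.308 F1034
G1 X37.188 Y103.643 F1034
M5

Since the viewBox matches the mm dimensions, user units are millimetres directly. The only transform is the Y-flip y_m = 204.287 − y_svg.

Shape 1 is a cubic bezier drawn with `<path>`. Its stroke #0000ff means score at S406, F1322. After flipping Y the toolpath is (71.694,131.970) → (78.242,139.527) → (83.373,149.724) → (86.975,161.014) → (88.935,171.851) → (89.139,180.687) → (87.474,185.976) → (83.828,186.171) → (78.087,179.725).

Shape 2 is a quadratic bezier drawn with `<path>`. Its stroke #0000ff means score at S406, F1322. After flipping Y the toolpath is (82.878,156.443) → (74.530,135.360) → (68.135,115.156) → (63.692,95.831) → (61.201,77.385) → (60.662,59.818) → (62.075,43.130) → (65.441,27.321) → (70.759,12.391).

Shape 3 is a open polyline drawn with `<path>`. Its stroke #ff8800 means engrave at S252, F2829. After flipping Y the toolpath is (98.692,58.226) → (33.970,176.247) → (57.083,73.326) → (5.358,134.454).

Shape 4 is a closed polygon drawn with `<path>`. Its stroke #000000 means cut at S833, F1034. After flipping Y the toolpath is (84.547,135.830) → (72.443,107.419) → (25.236,165.026) → (73.447,139.086) → (55.592,159.581) → (91.012,44.920) → (84.547,135.830), returning to the start.

Shape 5 is a open polyline drawn with `<path>`. Its stroke #000000 means cut at S833, F1034. After flipping Y the toolpath is (121.600,87.615) → (117.397,134.277) → (113.651,50.805) → (63.558,170.572).

Shape 6 is a rectangle drawn with `<polygon>`. Its stroke #000000 means cut at S833, F1034. After flipping Y the toolpath is (37.188,103.643) → (44.711,103.643) → (44.711,73.308) → (37.188,73.308) → (37.188,103.643), returning to the start.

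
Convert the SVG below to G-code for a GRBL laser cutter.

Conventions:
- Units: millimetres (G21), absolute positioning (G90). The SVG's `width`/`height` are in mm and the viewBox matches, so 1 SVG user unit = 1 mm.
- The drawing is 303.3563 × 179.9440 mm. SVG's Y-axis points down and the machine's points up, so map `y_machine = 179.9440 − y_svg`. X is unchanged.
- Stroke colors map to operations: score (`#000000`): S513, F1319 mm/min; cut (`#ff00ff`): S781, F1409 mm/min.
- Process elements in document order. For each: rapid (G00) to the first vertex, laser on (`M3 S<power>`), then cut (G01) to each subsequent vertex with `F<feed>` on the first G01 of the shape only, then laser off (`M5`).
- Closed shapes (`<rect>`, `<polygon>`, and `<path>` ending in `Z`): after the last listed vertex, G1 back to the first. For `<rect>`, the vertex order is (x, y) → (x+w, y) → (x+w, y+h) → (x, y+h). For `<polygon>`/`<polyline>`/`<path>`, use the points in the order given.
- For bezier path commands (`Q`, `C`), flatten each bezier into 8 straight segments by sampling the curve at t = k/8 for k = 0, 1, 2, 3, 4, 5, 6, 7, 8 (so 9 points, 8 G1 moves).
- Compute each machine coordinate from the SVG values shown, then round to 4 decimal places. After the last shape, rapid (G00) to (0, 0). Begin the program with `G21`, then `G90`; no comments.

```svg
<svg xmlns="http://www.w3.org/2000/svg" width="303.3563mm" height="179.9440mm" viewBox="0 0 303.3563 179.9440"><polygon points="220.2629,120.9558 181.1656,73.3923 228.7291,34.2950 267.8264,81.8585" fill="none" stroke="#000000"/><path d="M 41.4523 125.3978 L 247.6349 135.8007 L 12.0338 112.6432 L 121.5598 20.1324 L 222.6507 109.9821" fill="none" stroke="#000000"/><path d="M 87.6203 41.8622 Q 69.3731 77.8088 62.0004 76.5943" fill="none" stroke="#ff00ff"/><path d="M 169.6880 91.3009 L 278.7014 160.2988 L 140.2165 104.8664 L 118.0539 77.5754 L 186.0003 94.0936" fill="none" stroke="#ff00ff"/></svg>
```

viewBox `0 0 303.3563 179.9440` with mm width/height → 1 unit = 1 mm. Flip: y_m = 179.9440 − y_svg.

**Shape 1** — `<polygon>` regular polygon, stroke `#000000` → score (S513, F1319). Machine vertices: (220.2629,58.9882) → (181.1656,106.5517) → (228.7291,145.6490) → (267.8264,98.0855) → (220.2629,58.9882). Closed: final G1 returns to the first vertex.

**Shape 2** — `<path>` open polyline, stroke `#000000` → score (S513, F1319). Machine vertices: (41.4523,54.5462) → (247.6349,44.1433) → (12.0338,67.3008) → (121.5598,159.8116) → (222.6507,69.9619). Open path.

**Shape 3** — `<path>` quadratic bezier, stroke `#ff00ff` → cut (S781, F1409). Control points (SVG): P0=(87.6203,41.8622), P1=(69.3731,77.8088), P2=(62.0004,76.5943); sampled at t=k/8. Machine vertices: (87.6203,138.0818) → (83.2284,129.6758) → (79.1764,122.4311) → (75.4641,116.3476) → (72.0917,111.4255) → (69.0592,107.6646) → (66.3664,105.0650) → (64.0135,103.6267) → (62.0004,103.3497). Open path.

**Shape 4** — `<path>` open polyline, stroke `#ff00ff` → cut (S781, F1409). Machine vertices: (169.6880,88.6431) → (278.7014,19.6452) → (140.2165,75.0776) → (118.0539,102.3686) → (186.0003,85.8504). Open path.

G21
G90
G00 X220.2629 Y58.9882
M3 S513
G01 X181.1656 Y106.5517 F1319
G01 X228.7291 Y145.6490
G01 X267.8264 Y98.0855
G01 X220.2629 Y58.9882
M5
G00 X41.4523 Y54.5462
M3 S513
G01 X247.6349 Y44.1433 F1319
G01 X12.0338 Y67.3008
G01 X121.5598 Y159.8116
G01 X222.6507 Y69.9619
M5
G00 X87.6203 Y138.0818
M3 S781
G01 X83.2284 Y129.6758 F1409
G01 X79.1764 Y122.4311
G01 X75.4641 Y116.3476
G01 X72.0917 Y111.4255
G01 X69.0592 Y107.6646
G01 X66.3664 Y105.0650
G01 X64.0135 Y103.6267
G01 X62.0004 Y103.3497
M5
G00 X169.6880 Y88.6431
M3 S781
G01 X278.7014 Y19.6452 F1409
G01 X140.2165 Y75.0776
G01 X118.0539 Y102.3686
G01 X186.0003 Y85.8504
M5
G00 X0.0000 Y0.0000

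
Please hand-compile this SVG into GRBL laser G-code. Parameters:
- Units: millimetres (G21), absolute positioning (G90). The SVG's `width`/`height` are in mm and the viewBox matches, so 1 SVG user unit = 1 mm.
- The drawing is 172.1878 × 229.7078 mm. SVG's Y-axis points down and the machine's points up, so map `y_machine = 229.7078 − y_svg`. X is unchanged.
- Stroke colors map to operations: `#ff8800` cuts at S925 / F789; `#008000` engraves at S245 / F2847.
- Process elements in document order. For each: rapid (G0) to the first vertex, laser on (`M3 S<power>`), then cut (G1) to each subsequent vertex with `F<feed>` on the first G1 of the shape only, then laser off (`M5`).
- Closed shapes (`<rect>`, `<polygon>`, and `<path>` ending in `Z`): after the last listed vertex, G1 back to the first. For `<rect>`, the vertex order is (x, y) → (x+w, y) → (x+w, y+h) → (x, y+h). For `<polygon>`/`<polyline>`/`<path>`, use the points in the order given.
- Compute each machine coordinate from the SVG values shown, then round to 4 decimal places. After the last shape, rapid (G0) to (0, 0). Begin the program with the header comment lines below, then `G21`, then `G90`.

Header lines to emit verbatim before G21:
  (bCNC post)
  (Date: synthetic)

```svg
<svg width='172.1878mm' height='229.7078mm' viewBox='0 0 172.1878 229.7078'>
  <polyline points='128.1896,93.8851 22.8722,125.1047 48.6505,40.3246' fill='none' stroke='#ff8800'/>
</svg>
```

(bCNC post)
(Date: synthetic)
G21
G90
G0 X128.1896 Y135.8227
M3 S925
G1 X22.8722 Y104.6031 F789
G1 X48.6505 Y189.3832
M5
G0 X0.0000 Y0.0000

1 u = 1 mm; y_m = 229.7078 − y.

[1] `<polyline>` open polyline, #ff8800→cut S925 F789: (128.1896,135.8227) → (22.8722,104.6031) → (48.6505,189.3832)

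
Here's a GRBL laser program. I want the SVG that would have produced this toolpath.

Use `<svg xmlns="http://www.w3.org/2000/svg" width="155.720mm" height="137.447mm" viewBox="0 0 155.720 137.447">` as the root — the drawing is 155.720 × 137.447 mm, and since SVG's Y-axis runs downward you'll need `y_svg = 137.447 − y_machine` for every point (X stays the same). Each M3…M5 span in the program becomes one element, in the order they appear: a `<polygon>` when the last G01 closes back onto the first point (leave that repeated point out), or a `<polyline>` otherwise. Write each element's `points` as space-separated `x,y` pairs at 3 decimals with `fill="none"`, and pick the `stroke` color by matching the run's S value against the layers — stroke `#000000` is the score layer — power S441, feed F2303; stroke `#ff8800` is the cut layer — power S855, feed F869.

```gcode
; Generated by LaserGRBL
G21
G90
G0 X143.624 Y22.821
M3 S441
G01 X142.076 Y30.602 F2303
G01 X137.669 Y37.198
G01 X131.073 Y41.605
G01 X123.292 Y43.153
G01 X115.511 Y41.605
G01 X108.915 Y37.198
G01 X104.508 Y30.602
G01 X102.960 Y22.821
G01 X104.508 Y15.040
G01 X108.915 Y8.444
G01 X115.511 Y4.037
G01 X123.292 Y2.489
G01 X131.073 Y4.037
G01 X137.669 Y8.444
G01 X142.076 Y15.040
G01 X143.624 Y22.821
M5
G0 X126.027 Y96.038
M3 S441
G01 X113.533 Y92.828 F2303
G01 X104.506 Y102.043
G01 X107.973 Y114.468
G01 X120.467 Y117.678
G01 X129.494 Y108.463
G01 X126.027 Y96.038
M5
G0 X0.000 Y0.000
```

Machine Y-up, SVG Y-down with viewBox height 137.447, so y_svg = 137.447 − y_machine; X carries over. Every run uses S441, so all elements get stroke `#000000` (score).

Run 1: The run returns to its start, so emit a `<polygon>` with points (Y-flipped): 143.624,114.626 142.076,106.845 137.669,100.249 131.073,95.842 123.292,94.294 115.511,95.842 108.915,100.249 104.508,106.845 102.960,114.626 104.508,122.407 108.915,129.003 115.511,133.410 123.292,134.958 131.073,133.410 137.669,129.003 142.076,122.407.

Run 2: The run returns to its start, so emit a `<polygon>` with points (Y-flipped): 126.027,41.409 113.533,44.619 104.506,35.404 107.973,22.979 120.467,19.769 129.494,28.984.

<svg xmlns="http://www.w3.org/2000/svg" width="155.720mm" height="137.447mm" viewBox="0 0 155.720 137.447">
  <polygon points="143.624,114.626 142.076,106.845 137.669,100.249 131.073,95.842 123.292,94.294 115.511,95.842 108.915,100.249 104.508,106.845 102.960,114.626 104.508,122.407 108.915,129.003 115.511,133.410 123.292,134.958 131.073,133.410 137.669,129.003 142.076,122.407" fill="none" stroke="#000000"/>
  <polygon points="126.027,41.409 113.533,44.619 104.506,35.404 107.973,22.979 120.467,19.769 129.494,28.984" fill="none" stroke="#000000"/>
</svg>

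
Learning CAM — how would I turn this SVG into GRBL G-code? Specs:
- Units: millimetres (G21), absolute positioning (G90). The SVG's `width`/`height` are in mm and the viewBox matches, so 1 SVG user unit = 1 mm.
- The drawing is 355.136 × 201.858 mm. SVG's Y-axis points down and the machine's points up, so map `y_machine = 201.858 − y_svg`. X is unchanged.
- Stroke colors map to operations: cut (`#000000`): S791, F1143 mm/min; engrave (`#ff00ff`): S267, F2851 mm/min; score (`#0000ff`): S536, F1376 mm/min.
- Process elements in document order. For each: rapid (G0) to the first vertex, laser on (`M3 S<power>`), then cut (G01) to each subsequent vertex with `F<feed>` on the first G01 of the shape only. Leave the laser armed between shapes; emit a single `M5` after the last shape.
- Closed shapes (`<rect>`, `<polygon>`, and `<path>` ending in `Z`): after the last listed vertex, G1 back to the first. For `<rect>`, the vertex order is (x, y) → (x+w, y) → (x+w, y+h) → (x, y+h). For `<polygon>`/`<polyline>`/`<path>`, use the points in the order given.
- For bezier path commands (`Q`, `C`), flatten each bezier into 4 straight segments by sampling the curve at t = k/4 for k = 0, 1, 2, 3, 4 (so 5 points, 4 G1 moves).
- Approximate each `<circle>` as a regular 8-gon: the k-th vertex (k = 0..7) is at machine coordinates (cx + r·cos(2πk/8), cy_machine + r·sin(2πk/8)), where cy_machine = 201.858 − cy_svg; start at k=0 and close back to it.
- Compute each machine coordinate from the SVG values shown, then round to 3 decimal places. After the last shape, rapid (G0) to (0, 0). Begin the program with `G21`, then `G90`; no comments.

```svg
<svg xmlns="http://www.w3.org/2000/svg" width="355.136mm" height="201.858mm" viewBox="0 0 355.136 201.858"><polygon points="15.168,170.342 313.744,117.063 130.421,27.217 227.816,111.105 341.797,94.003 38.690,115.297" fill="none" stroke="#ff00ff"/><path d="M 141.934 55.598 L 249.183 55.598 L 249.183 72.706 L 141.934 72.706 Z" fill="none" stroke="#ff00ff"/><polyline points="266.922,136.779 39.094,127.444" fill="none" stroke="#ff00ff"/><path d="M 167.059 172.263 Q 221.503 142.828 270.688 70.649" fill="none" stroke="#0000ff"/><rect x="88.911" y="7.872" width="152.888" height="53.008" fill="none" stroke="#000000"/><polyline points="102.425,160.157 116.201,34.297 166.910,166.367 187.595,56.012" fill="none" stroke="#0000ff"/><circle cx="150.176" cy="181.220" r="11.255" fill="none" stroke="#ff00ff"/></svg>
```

viewBox `0 0 355.136 201.858` with mm width/height → 1 unit = 1 mm. Flip: y_m = 201.858 − y_svg.

**Shape 1** — `<polygon>` closed polygon, stroke `#ff00ff` → engrave (S267, F2851). Machine vertices: (15.168,31.516) → (313.744,84.795) → (130.421,174.641) → (227.816,90.753) → (341.797,107.855) → (38.690,86.561) → (15.168,31.516). Closed: final G1 returns to the first vertex.

**Shape 2** — `<path>` rectangle, stroke `#ff00ff` → engrave (S267, F2851). Machine vertices: (141.934,146.260) → (249.183,146.260) → (249.183,129.152) → (141.934,129.152) → (141.934,146.260). Closed: final G1 returns to the first vertex.

**Shape 3** — `<polyline>` line segment, stroke `#ff00ff` → engrave (S267, F2851). Machine vertices: (266.922,65.079) → (39.094,74.414). Open path.

**Shape 4** — `<path>` quadratic bezier, stroke `#0000ff` → score (S536, F1376). Control points (SVG): P0=(167.059,172.263), P1=(221.503,142.828), P2=(270.688,70.649); sampled at t=k/4. Machine vertices: (167.059,29.595) → (193.952,46.984) → (220.188,69.716) → (245.767,97.791) → (270.688,131.209). Open path.

**Shape 5** — `<rect>` rectangle, stroke `#000000` → cut (S791, F1143). Machine vertices: (88.911,193.986) → (241.799,193.986) → (241.799,140.978) → (88.911,140.978) → (88.911,193.986). Closed: final G1 returns to the first vertex.

**Shape 6** — `<polyline>` open polyline, stroke `#0000ff` → score (S536, F1376). Machine vertices: (102.425,41.701) → (116.201,167.561) → (166.910,35.491) → (187.595,145.846). Open path.

**Shape 7** — `<circle>` circle, stroke `#ff00ff` → engrave (S267, F2851). Machine vertices: (161.431,20.638) → (158.134,28.596) → (150.176,31.893) → (142.218,28.596) → (138.921,20.638) → (142.218,12.680) → (150.176,9.383) → (158.134,12.680) → (161.431,20.638). Closed: final G1 returns to the first vertex.

G21
G90
G0 X15.168 Y31.516
M3 S267
G01 X313.744 Y84.795 F2851
G01 X130.421 Y174.641
G01 X227.816 Y90.753
G01 X341.797 Y107.855
G01 X38.690 Y86.561
G01 X15.168 Y31.516
G0 X141.934 Y146.260
M3 S267
G01 X249.183 Y146.260 F2851
G01 X249.183 Y129.152
G01 X141.934 Y129.152
G01 X141.934 Y146.260
G0 X266.922 Y65.079
M3 S267
G01 X39.094 Y74.414 F2851
G0 X167.059 Y29.595
M3 S536
G01 X193.952 Y46.984 F1376
G01 X220.188 Y69.716
G01 X245.767 Y97.791
G01 X270.688 Y131.209
G0 X88.911 Y193.986
M3 S791
G01 X241.799 Y193.986 F1143
G01 X241.799 Y140.978
G01 X88.911 Y140.978
G01 X88.911 Y193.986
G0 X102.425 Y41.701
M3 S536
G01 X116.201 Y167.561 F1376
G01 X166.910 Y35.491
G01 X187.595 Y145.846
G0 X161.431 Y20.638
M3 S267
G01 X158.134 Y28.596 F2851
G01 X150.176 Y31.893
G01 X142.218 Y28.596
G01 X138.921 Y20.638
G01 X142.218 Y12.680
G01 X150.176 Y9.383
G01 X158.134 Y12.680
G01 X161.431 Y20.638
M5
G0 X0.000 Y0.000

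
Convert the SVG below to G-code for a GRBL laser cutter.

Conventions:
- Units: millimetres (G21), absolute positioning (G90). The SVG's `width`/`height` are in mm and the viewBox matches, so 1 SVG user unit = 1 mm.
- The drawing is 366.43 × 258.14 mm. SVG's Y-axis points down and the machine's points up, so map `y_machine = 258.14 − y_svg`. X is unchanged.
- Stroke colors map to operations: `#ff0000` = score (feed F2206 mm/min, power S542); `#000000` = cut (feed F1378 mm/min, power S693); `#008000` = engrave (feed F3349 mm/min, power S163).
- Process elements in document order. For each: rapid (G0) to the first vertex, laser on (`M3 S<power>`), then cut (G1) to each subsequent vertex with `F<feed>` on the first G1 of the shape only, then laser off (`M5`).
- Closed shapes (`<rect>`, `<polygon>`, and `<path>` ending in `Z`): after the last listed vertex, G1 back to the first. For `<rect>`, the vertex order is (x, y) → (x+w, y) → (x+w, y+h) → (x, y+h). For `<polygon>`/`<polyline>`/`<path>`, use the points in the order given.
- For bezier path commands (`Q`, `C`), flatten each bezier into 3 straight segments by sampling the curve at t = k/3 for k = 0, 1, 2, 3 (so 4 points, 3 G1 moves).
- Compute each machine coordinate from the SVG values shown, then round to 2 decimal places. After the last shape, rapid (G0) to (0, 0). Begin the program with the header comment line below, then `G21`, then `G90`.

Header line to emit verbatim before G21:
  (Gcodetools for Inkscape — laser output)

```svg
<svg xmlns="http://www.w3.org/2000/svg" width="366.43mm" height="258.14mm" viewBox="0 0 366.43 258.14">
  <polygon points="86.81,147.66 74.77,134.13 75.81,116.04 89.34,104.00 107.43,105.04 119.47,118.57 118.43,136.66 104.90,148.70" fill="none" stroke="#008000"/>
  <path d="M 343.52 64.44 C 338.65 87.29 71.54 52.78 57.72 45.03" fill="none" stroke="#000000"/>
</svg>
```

1 u = 1 mm; y_m = 258.14 − y.

[1] `<polygon>` regular polygon, #008000→engrave S163 F3349: (86.81,110.48) → (74.77,124.01) → (75.81,142.10) → (89.34,154.14) → (107.43,153.10) → (119.47,139.57) → (118.43,121.48) → (104.90,109.44) → (86.81,110.48) (closed)

[2] `<path>` cubic bezier, #000000→cut S693 F1378: (343.52,193.70) → (270.33,186.85) → (136.88,199.56) → (57.72,213.11)

(Gcodetools for Inkscape — laser output)
G21
G90
G0 X86.81 Y110.48
M3 S163
G1 X74.77 Y124.01 F3349
G1 X75.81 Y142.10
G1 X89.34 Y154.14
G1 X107.43 Y153.10
G1 X119.47 Y139.57
G1 X118.43 Y121.48
G1 X104.90 Y109.44
G1 X86.81 Y110.48
M5
G0 X343.52 Y193.70
M3 S693
G1 X270.33 Y186.85 F1378
G1 X136.88 Y199.56
G1 X57.72 Y213.11
M5
G0 X0.00 Y0.00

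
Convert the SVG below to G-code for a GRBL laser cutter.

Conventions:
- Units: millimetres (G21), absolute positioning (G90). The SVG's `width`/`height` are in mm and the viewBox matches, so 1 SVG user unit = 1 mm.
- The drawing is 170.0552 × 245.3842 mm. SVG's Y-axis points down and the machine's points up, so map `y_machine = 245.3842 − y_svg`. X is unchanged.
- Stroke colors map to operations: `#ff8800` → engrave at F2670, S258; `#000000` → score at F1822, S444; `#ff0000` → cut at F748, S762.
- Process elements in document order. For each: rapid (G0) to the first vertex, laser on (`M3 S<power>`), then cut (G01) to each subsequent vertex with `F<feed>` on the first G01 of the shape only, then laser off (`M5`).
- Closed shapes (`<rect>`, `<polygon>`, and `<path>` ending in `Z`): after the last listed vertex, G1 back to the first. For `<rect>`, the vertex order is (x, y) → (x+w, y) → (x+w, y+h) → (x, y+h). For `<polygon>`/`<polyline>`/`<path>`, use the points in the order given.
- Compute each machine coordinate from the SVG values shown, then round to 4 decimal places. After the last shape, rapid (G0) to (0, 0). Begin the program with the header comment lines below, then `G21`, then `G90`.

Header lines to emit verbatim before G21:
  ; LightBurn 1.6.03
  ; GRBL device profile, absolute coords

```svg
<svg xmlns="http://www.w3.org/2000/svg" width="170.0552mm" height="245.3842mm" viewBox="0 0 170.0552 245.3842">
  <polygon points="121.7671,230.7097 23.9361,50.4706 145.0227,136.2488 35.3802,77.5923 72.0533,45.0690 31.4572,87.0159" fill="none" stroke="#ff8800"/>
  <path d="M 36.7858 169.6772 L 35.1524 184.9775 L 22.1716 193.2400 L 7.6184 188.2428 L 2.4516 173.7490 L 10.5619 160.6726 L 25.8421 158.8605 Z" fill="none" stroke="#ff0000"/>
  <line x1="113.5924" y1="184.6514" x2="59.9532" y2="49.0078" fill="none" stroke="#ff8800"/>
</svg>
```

Since the viewBox matches the mm dimensions, user units are millimetres directly. The only transform is the Y-flip y_m = 245.3842 − y_svg.

Shape 1 is a closed polygon drawn with `<polygon>`. Its stroke #ff8800 means engrave at S258, F2670. After flipping Y the toolpath is (121.7671,14.6745) → (23.9361,194.9136) → (145.0227,109.1354) → (35.3802,167.7919) → (72.0533,200.3152) → (31.4572,158.3683) → (121.7671,14.6745), returning to the start.

Shape 2 is a regular polygon drawn with `<path>`. Its stroke #ff0000 means cut at S762, F748. After flipping Y the toolpath is (36.7858,75.7070) → (35.1524,60.4067) → (22.1716,52.1442) → (7.6184,57.1414) → (2.4516,71.6352) → (10.5619,84.7116) → (25.8421,86.5237) → (36.7858,75.7070), returning to the start.

Shape 3 is a line segment drawn with `<line>`. Its stroke #ff8800 means engrave at S258, F2670. After flipping Y the toolpath is (113.5924,60.7328) → (59.9532,196.3764).

; LightBurn 1.6.03
; GRBL device profile, absolute coords
G21
G90
G0 X121.7671 Y14.6745
M3 S258
G01 X23.9361 Y194.9136 F2670
G01 X145.0227 Y109.1354
G01 X35.3802 Y167.7919
G01 X72.0533 Y200.3152
G01 X31.4572 Y158.3683
G01 X121.7671 Y14.6745
M5
G0 X36.7858 Y75.7070
M3 S762
G01 X35.1524 Y60.4067 F748
G01 X22.1716 Y52.1442
G01 X7.6184 Y57.1414
G01 X2.4516 Y71.6352
G01 X10.5619 Y84.7116
G01 X25.8421 Y86.5237
G01 X36.7858 Y75.7070
M5
G0 X113.5924 Y60.7328
M3 S258
G01 X59.9532 Y196.3764 F2670
M5
G0 X0.0000 Y0.0000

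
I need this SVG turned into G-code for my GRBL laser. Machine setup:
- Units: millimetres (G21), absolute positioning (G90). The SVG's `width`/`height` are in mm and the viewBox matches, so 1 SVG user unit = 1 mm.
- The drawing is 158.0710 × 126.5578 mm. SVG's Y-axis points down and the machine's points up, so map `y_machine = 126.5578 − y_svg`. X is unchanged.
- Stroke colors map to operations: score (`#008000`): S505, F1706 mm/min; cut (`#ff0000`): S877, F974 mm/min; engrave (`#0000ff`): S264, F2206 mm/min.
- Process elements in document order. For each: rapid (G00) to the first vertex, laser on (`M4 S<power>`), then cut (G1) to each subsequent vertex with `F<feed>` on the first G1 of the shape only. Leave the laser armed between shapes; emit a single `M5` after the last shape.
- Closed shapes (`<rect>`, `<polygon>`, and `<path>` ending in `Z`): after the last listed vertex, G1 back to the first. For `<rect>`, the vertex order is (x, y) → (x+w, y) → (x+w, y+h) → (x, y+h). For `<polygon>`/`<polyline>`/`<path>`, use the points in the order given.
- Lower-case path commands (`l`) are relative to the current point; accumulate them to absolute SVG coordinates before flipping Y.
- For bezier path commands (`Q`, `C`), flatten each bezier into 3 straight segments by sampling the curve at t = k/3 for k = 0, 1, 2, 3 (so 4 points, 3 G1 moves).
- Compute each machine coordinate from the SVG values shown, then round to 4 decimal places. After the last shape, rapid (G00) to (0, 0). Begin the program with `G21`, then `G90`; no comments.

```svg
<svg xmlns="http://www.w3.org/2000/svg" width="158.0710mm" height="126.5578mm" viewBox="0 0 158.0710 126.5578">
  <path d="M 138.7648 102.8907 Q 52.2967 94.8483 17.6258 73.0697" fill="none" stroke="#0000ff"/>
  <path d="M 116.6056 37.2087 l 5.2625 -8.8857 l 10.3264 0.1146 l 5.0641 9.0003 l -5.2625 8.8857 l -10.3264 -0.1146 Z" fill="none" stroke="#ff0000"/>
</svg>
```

1 u = 1 mm; y_m = 126.5578 − y.

[1] `<path>` quadratic bezier, #0000ff→engrave S264 F2206: (138.7648,23.6671) → (86.8746,30.5549) → (46.4950,40.4953) → (17.6258,53.4881)

[2] `<path>` regular polygon, #ff0000→cut S877 F974: (116.6056,89.3491) → (121.8681,98.2348) → (132.1945,98.1202) → (137.2586,89.1199) → (131.9961,80.2342) → (121.6697,80.3488) → (116.6056,89.3491) (closed)

G21
G90
G00 X138.7648 Y23.6671
M4 S264
G1 X86.8746 Y30.5549 F2206
G1 X46.4950 Y40.4953
G1 X17.6258 Y53.4881
G00 X116.6056 Y89.3491
M4 S877
G1 X121.8681 Y98.2348 F974
G1 X132.1945 Y98.1202
G1 X137.2586 Y89.1199
G1 X131.9961 Y80.2342
G1 X121.6697 Y80.3488
G1 X116.6056 Y89.3491
M5
G00 X0.0000 Y0.0000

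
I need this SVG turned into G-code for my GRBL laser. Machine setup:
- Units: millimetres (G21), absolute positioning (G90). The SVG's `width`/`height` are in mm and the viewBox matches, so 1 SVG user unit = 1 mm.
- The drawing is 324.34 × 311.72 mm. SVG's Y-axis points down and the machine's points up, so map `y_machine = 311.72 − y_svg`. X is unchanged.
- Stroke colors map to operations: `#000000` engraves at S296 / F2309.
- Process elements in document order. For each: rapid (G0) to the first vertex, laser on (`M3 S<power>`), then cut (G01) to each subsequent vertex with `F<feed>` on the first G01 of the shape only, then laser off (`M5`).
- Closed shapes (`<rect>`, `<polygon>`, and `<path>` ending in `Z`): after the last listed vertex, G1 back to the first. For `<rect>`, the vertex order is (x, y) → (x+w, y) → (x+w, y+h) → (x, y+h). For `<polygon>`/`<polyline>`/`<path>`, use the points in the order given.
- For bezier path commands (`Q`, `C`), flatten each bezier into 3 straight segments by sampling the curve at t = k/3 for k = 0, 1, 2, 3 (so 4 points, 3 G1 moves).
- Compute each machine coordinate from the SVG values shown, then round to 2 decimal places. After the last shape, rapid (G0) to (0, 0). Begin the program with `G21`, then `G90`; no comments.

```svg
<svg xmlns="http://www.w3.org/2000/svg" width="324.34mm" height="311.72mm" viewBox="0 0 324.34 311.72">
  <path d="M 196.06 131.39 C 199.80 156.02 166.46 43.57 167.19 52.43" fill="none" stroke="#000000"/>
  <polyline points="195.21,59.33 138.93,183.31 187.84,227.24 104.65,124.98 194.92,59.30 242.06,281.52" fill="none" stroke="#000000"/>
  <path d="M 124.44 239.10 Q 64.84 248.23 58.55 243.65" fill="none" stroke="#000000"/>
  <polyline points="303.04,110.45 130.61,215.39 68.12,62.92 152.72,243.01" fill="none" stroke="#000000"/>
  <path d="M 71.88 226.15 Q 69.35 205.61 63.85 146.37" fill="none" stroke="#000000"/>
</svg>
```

G21
G90
G0 X196.06 Y180.33
M3 S296
G01 X190.08 Y191.82 F2309
G01 X175.18 Y237.28
G01 X167.19 Y259.29
M5
G0 X195.21 Y252.39
M3 S296
G01 X138.93 Y128.41 F2309
G01 X187.84 Y84.48
G01 X104.65 Y186.74
G01 X194.92 Y252.42
G01 X242.06 Y30.20
M5
G0 X124.44 Y72.62
M3 S296
G01 X90.63 Y68.06 F2309
G01 X68.67 Y66.54
G01 X58.55 Y68.07
M5
G0 X303.04 Y201.27
M3 S296
G01 X130.61 Y96.33 F2309
G01 X68.12 Y248.80
G01 X152.72 Y68.71
M5
G0 X71.88 Y85.57
M3 S296
G01 X69.86 Y103.56 F2309
G01 X67.19 Y130.16
G01 X63.85 Y165.35
M5
G0 X0.00 Y0.00

Since the viewBox matches the mm dimensions, user units are millimetres directly. The only transform is the Y-flip y_m = 311.72 − y_svg.

Shape 1 is a cubic bezier drawn with `<path>`. Its stroke #000000 means engrave at S296, F2309. After flipping Y the toolpath is (196.06,180.33) → (190.08,191.82) → (175.18,237.28) → (167.19,259.29).

Shape 2 is a open polyline drawn with `<polyline>`. Its stroke #000000 means engrave at S296, F2309. After flipping Y the toolpath is (195.21,252.39) → (138.93,128.41) → (187.84,84.48) → (104.65,186.74) → (194.92,252.42) → (242.06,30.20).

Shape 3 is a quadratic bezier drawn with `<path>`. Its stroke #000000 means engrave at S296, F2309. After flipping Y the toolpath is (124.44,72.62) → (90.63,68.06) → (68.67,66.54) → (58.55,68.07).

Shape 4 is a open polyline drawn with `<polyline>`. Its stroke #000000 means engrave at S296, F2309. After flipping Y the toolpath is (303.04,201.27) → (130.61,96.33) → (68.12,248.80) → (152.72,68.71).

Shape 5 is a quadratic bezier drawn with `<path>`. Its stroke #000000 means engrave at S296, F2309. After flipping Y the toolpath is (71.88,85.57) → (69.86,103.56) → (67.19,130.16) → (63.85,165.35).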